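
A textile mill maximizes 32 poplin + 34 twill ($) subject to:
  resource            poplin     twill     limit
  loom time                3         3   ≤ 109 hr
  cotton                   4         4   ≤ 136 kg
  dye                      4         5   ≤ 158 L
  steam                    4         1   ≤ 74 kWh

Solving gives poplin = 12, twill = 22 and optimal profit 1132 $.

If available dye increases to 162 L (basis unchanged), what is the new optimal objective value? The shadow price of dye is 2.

Δb = 4, so new z* = 1132 + (2)·(4) = 1132 + 8 = 1140.

1140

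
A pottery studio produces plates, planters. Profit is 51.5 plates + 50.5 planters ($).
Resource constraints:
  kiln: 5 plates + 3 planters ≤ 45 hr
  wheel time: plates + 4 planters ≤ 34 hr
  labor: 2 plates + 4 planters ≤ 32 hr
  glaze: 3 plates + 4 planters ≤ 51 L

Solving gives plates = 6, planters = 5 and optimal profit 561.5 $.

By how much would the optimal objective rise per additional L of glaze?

Binding: kiln and labor. Non-binding: wheel time (8 unused), glaze (13 unused).
By complementary slackness, y = 0 for the non-binding constraints.
Dual feasibility on the basic columns requires 5·y_kiln + 2·y_labor = 51.5, 3·y_kiln + 4·y_labor = 50.5.
→ y_kiln = 7.5 and y_labor = 7.
Shadow price of glaze = 0.

0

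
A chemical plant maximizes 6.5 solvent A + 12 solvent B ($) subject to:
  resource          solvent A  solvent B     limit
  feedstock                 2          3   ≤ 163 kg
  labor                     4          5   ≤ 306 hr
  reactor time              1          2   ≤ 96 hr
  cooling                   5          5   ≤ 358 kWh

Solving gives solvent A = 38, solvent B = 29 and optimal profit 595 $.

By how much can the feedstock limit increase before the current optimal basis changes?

Binding constraints: feedstock, reactor time. The basis is B = [[2,3],[1,2]] with det 1.
Per unit increase in feedstock, x* moves by d = (2, -1).
The basis stays optimal until labor becomes binding; allowable increase = 3 kg.

3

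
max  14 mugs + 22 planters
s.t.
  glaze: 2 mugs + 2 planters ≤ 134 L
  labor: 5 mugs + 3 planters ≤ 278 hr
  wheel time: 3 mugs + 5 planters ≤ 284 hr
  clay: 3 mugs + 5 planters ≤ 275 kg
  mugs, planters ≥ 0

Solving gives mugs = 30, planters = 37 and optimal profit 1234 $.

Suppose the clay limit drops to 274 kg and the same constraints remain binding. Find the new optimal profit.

Binding: glaze and clay. Non-binding: labor (17 unused), wheel time (9 unused).
By complementary slackness, y = 0 for the non-binding constraints.
From A_Bᵀ y = c: 2·y_glaze + 3·y_clay = 14; 2·y_glaze + 5·y_clay = 22.
Solving: y_glaze = 1, y_clay = 4.
Δz = y_clay·Δb = 4 × (-1) = -4, so new z* = 1234 − 4 = 1230.

1230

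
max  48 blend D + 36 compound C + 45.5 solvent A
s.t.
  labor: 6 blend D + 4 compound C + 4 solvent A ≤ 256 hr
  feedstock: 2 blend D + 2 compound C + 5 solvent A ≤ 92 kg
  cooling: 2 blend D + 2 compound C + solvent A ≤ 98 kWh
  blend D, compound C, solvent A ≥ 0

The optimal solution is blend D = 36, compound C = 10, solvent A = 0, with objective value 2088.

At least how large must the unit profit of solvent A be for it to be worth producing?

54

At the optimum: labor uses 256 of 256 (binding); feedstock uses 92 of 92 (binding); cooling uses 92 of 98 (slack = 6).
Slack constraints have shadow price 0 (complementary slackness).
From A_Bᵀ y = c: 6·y_labor + 2·y_feedstock = 48; 4·y_labor + 2·y_feedstock = 36.
Solving: y_labor = 6, y_feedstock = 6.
solvent A enters the basis when its profit ≥ yᵀa₃ = 6·4 + 6·5 = 54.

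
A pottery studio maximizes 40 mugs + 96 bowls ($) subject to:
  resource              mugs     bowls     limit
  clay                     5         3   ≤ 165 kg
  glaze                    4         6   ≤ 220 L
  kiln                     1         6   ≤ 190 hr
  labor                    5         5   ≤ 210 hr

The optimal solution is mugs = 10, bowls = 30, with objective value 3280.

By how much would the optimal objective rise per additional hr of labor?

At the optimum: clay uses 140 of 165 (slack = 25); glaze uses 220 of 220 (binding); kiln uses 190 of 190 (binding); labor uses 200 of 210 (slack = 10).
By complementary slackness, y = 0 for the non-binding constraints.
From A_Bᵀ y = c: 4·y_glaze + 1·y_kiln = 40; 6·y_glaze + 6·y_kiln = 96.
Solving: y_glaze = 8, y_kiln = 8.
Shadow price of labor = 0.

0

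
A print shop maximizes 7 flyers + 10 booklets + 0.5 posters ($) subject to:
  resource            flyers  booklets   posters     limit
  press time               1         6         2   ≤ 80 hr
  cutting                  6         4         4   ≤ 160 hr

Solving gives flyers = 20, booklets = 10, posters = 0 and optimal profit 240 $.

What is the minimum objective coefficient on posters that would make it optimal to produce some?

At the optimum: press time uses 80 of 80 (binding); cutting uses 160 of 160 (binding).
The binding rows give the dual system: 1·y_press time + 6·y_cutting = 7 and 6·y_press time + 4·y_cutting = 10.
This yields shadow prices y_press time = 1, y_cutting = 1.
posters enters the basis when its profit ≥ yᵀa₃ = 1·2 + 1·4 = 6.

6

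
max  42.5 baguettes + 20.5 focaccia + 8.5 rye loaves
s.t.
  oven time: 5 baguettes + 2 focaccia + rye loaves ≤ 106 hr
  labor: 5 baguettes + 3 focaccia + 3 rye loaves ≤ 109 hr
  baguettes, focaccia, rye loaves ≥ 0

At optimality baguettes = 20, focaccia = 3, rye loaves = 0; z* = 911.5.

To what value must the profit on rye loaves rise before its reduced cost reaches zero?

15.5

Check each constraint at x*: oven time 106/106 (tight); labor 109/109 (tight).
From A_Bᵀ y = c: 5·y_oven time + 5·y_labor = 42.5; 2·y_oven time + 3·y_labor = 20.5.
This yields shadow prices y_oven time = 5, y_labor = 3.5.
rye loaves enters the basis when its profit ≥ yᵀa₃ = 5·1 + 3.5·3 = 15.5.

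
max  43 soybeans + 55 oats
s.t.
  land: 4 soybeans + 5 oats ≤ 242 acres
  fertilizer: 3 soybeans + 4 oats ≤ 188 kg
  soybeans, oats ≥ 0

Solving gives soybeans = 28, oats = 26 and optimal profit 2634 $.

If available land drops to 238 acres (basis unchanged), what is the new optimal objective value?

2606

At the optimum: land uses 242 of 242 (binding); fertilizer uses 188 of 188 (binding).
Dual feasibility on the basic columns requires 4·y_land + 3·y_fertilizer = 43, 5·y_land + 4·y_fertilizer = 55.
→ y_land = 7 and y_fertilizer = 5.
Δz = y_land·Δb = 7 × (-4) = -28, so new z* = 2634 − 28 = 2606.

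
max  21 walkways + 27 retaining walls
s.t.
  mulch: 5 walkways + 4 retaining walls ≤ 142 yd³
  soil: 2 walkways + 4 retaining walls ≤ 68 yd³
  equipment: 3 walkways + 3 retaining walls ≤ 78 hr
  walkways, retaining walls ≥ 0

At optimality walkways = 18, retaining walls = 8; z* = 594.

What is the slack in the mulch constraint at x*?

20

mulch used = 5·18 + 4·8 = 122; slack = 142 − 122 = 20.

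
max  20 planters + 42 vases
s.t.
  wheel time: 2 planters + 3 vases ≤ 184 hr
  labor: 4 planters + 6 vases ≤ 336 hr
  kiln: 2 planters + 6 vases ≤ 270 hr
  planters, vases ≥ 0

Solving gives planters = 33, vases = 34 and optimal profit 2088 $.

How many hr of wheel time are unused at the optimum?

wheel time used = 2·33 + 3·34 = 168; slack = 184 − 168 = 16.

16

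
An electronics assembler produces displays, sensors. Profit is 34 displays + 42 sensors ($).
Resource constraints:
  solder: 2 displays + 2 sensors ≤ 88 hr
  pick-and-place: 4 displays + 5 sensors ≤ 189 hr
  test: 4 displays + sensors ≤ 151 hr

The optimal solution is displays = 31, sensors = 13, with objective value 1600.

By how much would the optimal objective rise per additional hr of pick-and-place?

8

Check each constraint at x*: solder 88/88 (tight); pick-and-place 189/189 (tight); test 137/151 (slack 14).
By complementary slackness, y = 0 for the non-binding constraint.
The binding rows give the dual system: 2·y_solder + 4·y_pick-and-place = 34 and 2·y_solder + 5·y_pick-and-place = 42.
Solving: y_solder = 1, y_pick-and-place = 8.
Shadow price of pick-and-place = 8.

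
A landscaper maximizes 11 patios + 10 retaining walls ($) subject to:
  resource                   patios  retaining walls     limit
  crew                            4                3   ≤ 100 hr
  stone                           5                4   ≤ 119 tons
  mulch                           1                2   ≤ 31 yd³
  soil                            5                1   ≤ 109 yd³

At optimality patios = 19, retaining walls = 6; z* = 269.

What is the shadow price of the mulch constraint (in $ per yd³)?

Check each constraint at x*: crew 94/100 (slack 6); stone 119/119 (tight); mulch 31/31 (tight); soil 101/109 (slack 8).
By complementary slackness, y = 0 for the non-binding constraints.
From A_Bᵀ y = c: 5·y_stone + 1·y_mulch = 11; 4·y_stone + 2·y_mulch = 10.
→ y_stone = 2 and y_mulch = 1.
Shadow price of mulch = 1.

1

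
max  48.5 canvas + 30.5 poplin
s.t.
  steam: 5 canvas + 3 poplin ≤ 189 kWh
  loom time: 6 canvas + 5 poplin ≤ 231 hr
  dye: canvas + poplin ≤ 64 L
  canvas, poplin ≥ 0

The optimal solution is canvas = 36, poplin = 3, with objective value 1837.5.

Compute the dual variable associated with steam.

8.5

Check each constraint at x*: steam 189/189 (tight); loom time 231/231 (tight); dye 39/64 (slack 25).
By complementary slackness, y = 0 for the non-binding constraint.
The binding rows give the dual system: 5·y_steam + 6·y_loom time = 48.5 and 3·y_steam + 5·y_loom time = 30.5.
Solving: y_steam = 8.5, y_loom time = 1.
Shadow price of steam = 8.5.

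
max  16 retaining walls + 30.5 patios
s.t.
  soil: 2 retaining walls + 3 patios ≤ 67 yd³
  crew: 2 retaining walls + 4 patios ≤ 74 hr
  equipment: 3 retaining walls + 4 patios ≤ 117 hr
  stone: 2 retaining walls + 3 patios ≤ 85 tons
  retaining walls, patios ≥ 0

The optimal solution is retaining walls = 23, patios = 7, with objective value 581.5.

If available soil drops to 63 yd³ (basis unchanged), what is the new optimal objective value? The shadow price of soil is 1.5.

Δb = -4, so new z* = 581.5 + (1.5)·(-4) = 581.5 − 6 = 575.5.

575.5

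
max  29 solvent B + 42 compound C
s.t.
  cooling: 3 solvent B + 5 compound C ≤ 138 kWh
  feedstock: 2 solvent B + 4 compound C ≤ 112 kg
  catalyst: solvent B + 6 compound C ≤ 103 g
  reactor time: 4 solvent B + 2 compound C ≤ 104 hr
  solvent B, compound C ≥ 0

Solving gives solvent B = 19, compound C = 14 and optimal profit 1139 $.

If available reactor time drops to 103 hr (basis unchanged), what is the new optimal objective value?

1133

Check each constraint at x*: cooling 127/138 (slack 11); feedstock 94/112 (slack 18); catalyst 103/103 (tight); reactor time 104/104 (tight).
By complementary slackness, y = 0 for the non-binding constraints.
Dual feasibility on the basic columns requires 1·y_catalyst + 4·y_reactor time = 29, 6·y_catalyst + 2·y_reactor time = 42.
→ y_catalyst = 5 and y_reactor time = 6.
Δz = y_reactor time·Δb = 6 × (-1) = -6, so new z* = 1139 − 6 = 1133.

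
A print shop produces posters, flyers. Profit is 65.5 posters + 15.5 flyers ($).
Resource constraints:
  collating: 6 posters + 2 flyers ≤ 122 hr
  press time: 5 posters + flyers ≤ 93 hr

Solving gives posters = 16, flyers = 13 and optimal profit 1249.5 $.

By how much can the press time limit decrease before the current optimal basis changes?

32

Binding constraints: collating, press time. The basis is B = [[6,2],[5,1]] with det -4.
Per unit decrease in press time, x* moves by d = (-0.5, 1.5).
The basis stays optimal until posters reaches 0; allowable decrease = 32 hr.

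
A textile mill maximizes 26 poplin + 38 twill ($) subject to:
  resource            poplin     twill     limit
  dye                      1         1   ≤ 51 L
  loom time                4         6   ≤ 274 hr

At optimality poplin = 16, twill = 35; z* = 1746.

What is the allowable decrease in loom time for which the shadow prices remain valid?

70

Binding constraints: dye, loom time. The basis is B = [[1,1],[4,6]] with det 2.
Per unit decrease in loom time, x* moves by d = (0.5, -0.5).
The basis stays optimal until twill reaches 0; allowable decrease = 70 hr.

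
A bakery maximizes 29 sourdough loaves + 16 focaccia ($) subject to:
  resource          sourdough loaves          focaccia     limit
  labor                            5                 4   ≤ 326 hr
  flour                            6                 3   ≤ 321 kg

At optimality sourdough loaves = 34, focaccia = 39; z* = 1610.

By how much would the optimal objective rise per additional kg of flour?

4

Check each constraint at x*: labor 326/326 (tight); flour 321/321 (tight).
The binding rows give the dual system: 5·y_labor + 6·y_flour = 29 and 4·y_labor + 3·y_flour = 16.
Solving: y_labor = 1, y_flour = 4.
Shadow price of flour = 4.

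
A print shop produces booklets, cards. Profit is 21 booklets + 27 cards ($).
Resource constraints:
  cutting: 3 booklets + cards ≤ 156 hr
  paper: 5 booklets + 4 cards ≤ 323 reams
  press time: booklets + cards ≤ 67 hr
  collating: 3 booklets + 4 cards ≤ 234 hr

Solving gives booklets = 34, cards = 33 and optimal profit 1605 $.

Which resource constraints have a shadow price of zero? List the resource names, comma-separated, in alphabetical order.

cutting, paper

cutting: 135/156 (slack 21)
paper: 302/323 (slack 21)
press time: 67/67 (binding)
collating: 234/234 (binding)
By complementary slackness, a constraint with positive slack has shadow price 0 → cutting, paper.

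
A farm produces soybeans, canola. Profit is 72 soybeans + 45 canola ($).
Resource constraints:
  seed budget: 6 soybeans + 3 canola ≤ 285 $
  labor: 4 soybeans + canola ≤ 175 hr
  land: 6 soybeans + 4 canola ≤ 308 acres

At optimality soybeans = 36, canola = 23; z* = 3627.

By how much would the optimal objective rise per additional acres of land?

Binding: seed budget and land. Non-binding: labor (8 unused).
By complementary slackness, y = 0 for the non-binding constraint.
The binding rows give the dual system: 6·y_seed budget + 6·y_land = 72 and 3·y_seed budget + 4·y_land = 45.
Solving: y_seed budget = 3, y_land = 9.
Shadow price of land = 9.

9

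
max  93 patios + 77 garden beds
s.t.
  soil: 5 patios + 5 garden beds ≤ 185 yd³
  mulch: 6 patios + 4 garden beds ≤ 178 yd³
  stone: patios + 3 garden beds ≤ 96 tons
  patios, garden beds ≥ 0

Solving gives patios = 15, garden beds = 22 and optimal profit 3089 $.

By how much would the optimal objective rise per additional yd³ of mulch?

8

Check each constraint at x*: soil 185/185 (tight); mulch 178/178 (tight); stone 81/96 (slack 15).
By complementary slackness, y = 0 for the non-binding constraint.
From A_Bᵀ y = c: 5·y_soil + 6·y_mulch = 93; 5·y_soil + 4·y_mulch = 77.
This yields shadow prices y_soil = 9, y_mulch = 8.
Shadow price of mulch = 8.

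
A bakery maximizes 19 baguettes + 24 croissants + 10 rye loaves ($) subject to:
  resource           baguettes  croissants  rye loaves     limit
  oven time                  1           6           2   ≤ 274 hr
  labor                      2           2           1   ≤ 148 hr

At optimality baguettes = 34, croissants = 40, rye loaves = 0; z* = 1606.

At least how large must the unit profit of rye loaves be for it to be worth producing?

At the optimum: oven time uses 274 of 274 (binding); labor uses 148 of 148 (binding).
From A_Bᵀ y = c: 1·y_oven time + 2·y_labor = 19; 6·y_oven time + 2·y_labor = 24.
Solving: y_oven time = 1, y_labor = 9.
rye loaves enters the basis when its profit ≥ yᵀa₃ = 1·2 + 9·1 = 11.

11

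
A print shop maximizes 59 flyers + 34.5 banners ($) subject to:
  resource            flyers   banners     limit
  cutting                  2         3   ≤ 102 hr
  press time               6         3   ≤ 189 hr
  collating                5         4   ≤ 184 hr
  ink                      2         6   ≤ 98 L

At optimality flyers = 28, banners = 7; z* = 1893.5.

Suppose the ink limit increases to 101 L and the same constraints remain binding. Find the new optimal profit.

1896.5

Binding: press time and ink. Non-binding: cutting (25 unused), collating (16 unused).
By complementary slackness, y = 0 for the non-binding constraints.
From A_Bᵀ y = c: 6·y_press time + 2·y_ink = 59; 3·y_press time + 6·y_ink = 34.5.
→ y_press time = 9.5 and y_ink = 1.
Δz = y_ink·Δb = 1 × (3) = 3, so new z* = 1893.5 + 3 = 1896.5.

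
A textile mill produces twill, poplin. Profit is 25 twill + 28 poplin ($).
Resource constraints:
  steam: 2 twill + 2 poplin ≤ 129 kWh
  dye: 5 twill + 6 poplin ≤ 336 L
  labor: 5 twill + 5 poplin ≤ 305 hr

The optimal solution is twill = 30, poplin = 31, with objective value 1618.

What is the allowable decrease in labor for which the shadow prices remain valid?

Binding constraints: dye, labor. The basis is B = [[5,6],[5,5]] with det -5.
Per unit decrease in labor, x* moves by d = (-1.2, 1).
The basis stays optimal until twill reaches 0; allowable decrease = 25 hr.

25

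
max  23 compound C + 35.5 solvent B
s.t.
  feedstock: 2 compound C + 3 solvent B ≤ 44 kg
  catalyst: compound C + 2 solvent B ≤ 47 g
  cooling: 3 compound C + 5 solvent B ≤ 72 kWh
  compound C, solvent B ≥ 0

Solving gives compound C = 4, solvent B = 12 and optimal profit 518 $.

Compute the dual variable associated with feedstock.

8.5

At the optimum: feedstock uses 44 of 44 (binding); catalyst uses 28 of 47 (slack = 19); cooling uses 72 of 72 (binding).
Since catalyst is not tight, its dual is 0.
The binding rows give the dual system: 2·y_feedstock + 3·y_cooling = 23 and 3·y_feedstock + 5·y_cooling = 35.5.
This yields shadow prices y_feedstock = 8.5, y_cooling = 2.
Shadow price of feedstock = 8.5.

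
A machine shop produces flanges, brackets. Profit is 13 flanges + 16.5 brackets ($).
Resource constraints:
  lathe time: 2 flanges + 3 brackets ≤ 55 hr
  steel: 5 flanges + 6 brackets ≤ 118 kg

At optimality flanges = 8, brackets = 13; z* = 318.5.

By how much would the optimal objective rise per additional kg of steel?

2

Both lathe time and steel are binding at x*.
Dual feasibility on the basic columns requires 2·y_lathe time + 5·y_steel = 13, 3·y_lathe time + 6·y_steel = 16.5.
→ y_lathe time = 1.5 and y_steel = 2.
Shadow price of steel = 2.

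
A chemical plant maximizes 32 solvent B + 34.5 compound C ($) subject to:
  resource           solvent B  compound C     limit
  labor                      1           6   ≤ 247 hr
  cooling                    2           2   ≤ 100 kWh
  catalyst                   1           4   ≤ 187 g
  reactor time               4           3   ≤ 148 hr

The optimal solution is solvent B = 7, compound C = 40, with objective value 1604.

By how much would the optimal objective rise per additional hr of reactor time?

Check each constraint at x*: labor 247/247 (tight); cooling 94/100 (slack 6); catalyst 167/187 (slack 20); reactor time 148/148 (tight).
By complementary slackness, y = 0 for the non-binding constraints.
Dual feasibility on the basic columns requires 1·y_labor + 4·y_reactor time = 32, 6·y_labor + 3·y_reactor time = 34.5.
Solving: y_labor = 2, y_reactor time = 7.5.
Shadow price of reactor time = 7.5.

7.5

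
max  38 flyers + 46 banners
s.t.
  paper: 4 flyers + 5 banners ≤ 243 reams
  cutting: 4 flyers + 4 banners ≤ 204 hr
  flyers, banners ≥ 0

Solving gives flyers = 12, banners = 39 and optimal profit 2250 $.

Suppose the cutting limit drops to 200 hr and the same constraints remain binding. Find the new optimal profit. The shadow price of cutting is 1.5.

2244

Δb = -4, so new z* = 2250 + (1.5)·(-4) = 2250 − 6 = 2244.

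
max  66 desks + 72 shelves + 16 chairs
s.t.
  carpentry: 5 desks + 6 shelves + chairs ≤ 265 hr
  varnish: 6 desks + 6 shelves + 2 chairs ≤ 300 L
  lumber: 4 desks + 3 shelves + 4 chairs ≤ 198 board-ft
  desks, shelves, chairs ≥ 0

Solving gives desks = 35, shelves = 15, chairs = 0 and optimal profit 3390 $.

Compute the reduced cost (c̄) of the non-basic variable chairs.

Check each constraint at x*: carpentry 265/265 (tight); varnish 300/300 (tight); lumber 185/198 (slack 13).
Since lumber is not tight, its dual is 0.
The binding rows give the dual system: 5·y_carpentry + 6·y_varnish = 66 and 6·y_carpentry + 6·y_varnish = 72.
→ y_carpentry = 6 and y_varnish = 6.
Reduced cost of chairs: c₃ − yᵀa₃ = 16 − (6·1 + 6·2) = 16 − 18 = -2.

-2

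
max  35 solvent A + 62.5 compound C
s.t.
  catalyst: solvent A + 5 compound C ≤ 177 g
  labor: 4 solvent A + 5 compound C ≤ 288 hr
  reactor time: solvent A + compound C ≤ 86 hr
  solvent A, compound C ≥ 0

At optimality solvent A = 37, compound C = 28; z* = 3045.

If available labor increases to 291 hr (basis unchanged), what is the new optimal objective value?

Check each constraint at x*: catalyst 177/177 (tight); labor 288/288 (tight); reactor time 65/86 (slack 21).
By complementary slackness, y = 0 for the non-binding constraint.
Dual feasibility on the basic columns requires 1·y_catalyst + 4·y_labor = 35, 5·y_catalyst + 5·y_labor = 62.5.
Solving: y_catalyst = 5, y_labor = 7.5.
Δz = y_labor·Δb = 7.5 × (3) = 22.5, so new z* = 3045 + 22.5 = 3067.5.

3067.5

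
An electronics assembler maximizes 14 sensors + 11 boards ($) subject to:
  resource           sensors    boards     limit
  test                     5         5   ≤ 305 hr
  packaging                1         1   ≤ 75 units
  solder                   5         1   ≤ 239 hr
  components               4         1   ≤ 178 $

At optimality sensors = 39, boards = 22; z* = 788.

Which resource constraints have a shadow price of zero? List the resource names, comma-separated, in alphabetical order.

test: 305/305 (binding)
packaging: 61/75 (slack 14)
solder: 217/239 (slack 22)
components: 178/178 (binding)
By complementary slackness, a constraint with positive slack has shadow price 0 → packaging, solder.

packaging, solder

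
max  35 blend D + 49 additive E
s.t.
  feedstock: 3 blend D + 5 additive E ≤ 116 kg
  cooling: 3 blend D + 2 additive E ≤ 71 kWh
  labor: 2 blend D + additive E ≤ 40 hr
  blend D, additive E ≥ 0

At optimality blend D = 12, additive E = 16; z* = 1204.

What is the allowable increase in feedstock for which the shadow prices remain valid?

Binding constraints: feedstock, labor. The basis is B = [[3,5],[2,1]] with det -7.
Per unit increase in feedstock, x* moves by d = (-0.1429, 0.2857).
The basis stays optimal until cooling becomes binding; allowable increase = 21 kg.

21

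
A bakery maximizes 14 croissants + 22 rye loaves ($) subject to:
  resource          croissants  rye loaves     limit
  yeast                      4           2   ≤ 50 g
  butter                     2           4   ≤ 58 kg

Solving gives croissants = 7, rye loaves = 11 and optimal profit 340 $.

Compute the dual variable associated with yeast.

Both yeast and butter are binding at x*.
The binding rows give the dual system: 4·y_yeast + 2·y_butter = 14 and 2·y_yeast + 4·y_butter = 22.
Solving: y_yeast = 1, y_butter = 5.
Shadow price of yeast = 1.

1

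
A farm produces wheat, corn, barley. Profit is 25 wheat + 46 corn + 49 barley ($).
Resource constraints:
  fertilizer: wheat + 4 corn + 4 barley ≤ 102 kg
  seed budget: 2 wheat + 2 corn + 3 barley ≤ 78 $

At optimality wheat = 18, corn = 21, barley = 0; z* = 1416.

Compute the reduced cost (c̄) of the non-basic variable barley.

At the optimum: fertilizer uses 102 of 102 (binding); seed budget uses 78 of 78 (binding).
Dual feasibility on the basic columns requires 1·y_fertilizer + 2·y_seed budget = 25, 4·y_fertilizer + 2·y_seed budget = 46.
→ y_fertilizer = 7 and y_seed budget = 9.
Reduced cost of barley: c₃ − yᵀa₃ = 49 − (7·4 + 9·3) = 49 − 55 = -6.

-6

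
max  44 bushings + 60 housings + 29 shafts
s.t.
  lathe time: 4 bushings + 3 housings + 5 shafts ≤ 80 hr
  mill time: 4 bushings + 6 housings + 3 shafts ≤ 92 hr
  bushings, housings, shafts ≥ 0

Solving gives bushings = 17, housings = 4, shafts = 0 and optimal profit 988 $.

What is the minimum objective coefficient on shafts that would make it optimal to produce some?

37

Check each constraint at x*: lathe time 80/80 (tight); mill time 92/92 (tight).
Dual feasibility on the basic columns requires 4·y_lathe time + 4·y_mill time = 44, 3·y_lathe time + 6·y_mill time = 60.
→ y_lathe time = 2 and y_mill time = 9.
shafts enters the basis when its profit ≥ yᵀa₃ = 2·5 + 9·3 = 37.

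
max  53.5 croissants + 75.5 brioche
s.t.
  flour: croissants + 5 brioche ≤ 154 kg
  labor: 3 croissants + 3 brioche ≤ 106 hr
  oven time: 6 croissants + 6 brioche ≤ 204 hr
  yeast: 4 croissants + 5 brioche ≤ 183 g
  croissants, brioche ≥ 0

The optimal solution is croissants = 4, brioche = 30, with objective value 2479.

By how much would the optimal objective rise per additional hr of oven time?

8

Check each constraint at x*: flour 154/154 (tight); labor 102/106 (slack 4); oven time 204/204 (tight); yeast 166/183 (slack 17).
Slack constraints have shadow price 0 (complementary slackness).
The binding rows give the dual system: 1·y_flour + 6·y_oven time = 53.5 and 5·y_flour + 6·y_oven time = 75.5.
→ y_flour = 5.5 and y_oven time = 8.
Shadow price of oven time = 8.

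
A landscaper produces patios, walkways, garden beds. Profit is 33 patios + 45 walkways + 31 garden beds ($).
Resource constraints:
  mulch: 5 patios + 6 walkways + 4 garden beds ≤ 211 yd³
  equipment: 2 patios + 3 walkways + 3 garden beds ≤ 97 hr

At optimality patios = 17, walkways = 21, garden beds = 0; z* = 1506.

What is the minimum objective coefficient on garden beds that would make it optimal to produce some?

39

Check each constraint at x*: mulch 211/211 (tight); equipment 97/97 (tight).
The binding rows give the dual system: 5·y_mulch + 2·y_equipment = 33 and 6·y_mulch + 3·y_equipment = 45.
This yields shadow prices y_mulch = 3, y_equipment = 9.
garden beds enters the basis when its profit ≥ yᵀa₃ = 3·4 + 9·3 = 39.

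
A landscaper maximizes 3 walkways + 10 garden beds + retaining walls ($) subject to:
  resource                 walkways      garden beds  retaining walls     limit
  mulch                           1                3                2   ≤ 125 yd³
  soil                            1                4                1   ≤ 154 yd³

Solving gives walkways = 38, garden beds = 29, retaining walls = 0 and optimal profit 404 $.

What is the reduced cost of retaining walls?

-4

Both mulch and soil are binding at x*.
Dual feasibility on the basic columns requires 1·y_mulch + 1·y_soil = 3, 3·y_mulch + 4·y_soil = 10.
→ y_mulch = 2 and y_soil = 1.
Reduced cost of retaining walls: c₃ − yᵀa₃ = 1 − (2·2 + 1·1) = 1 − 5 = -4.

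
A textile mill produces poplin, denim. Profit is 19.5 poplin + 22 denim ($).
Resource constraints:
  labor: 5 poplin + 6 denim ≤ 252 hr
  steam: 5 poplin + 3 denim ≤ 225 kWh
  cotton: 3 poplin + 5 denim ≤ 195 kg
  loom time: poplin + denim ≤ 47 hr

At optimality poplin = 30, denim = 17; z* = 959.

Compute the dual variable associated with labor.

2.5

Check each constraint at x*: labor 252/252 (tight); steam 201/225 (slack 24); cotton 175/195 (slack 20); loom time 47/47 (tight).
Slack constraints have shadow price 0 (complementary slackness).
Dual feasibility on the basic columns requires 5·y_labor + 1·y_loom time = 19.5, 6·y_labor + 1·y_loom time = 22.
Solving: y_labor = 2.5, y_loom time = 7.
Shadow price of labor = 2.5.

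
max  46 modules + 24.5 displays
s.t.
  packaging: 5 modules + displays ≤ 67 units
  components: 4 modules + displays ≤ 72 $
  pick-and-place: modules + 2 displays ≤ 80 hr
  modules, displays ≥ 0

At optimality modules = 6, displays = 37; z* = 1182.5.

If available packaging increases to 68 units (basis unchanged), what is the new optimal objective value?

1190

Check each constraint at x*: packaging 67/67 (tight); components 61/72 (slack 11); pick-and-place 80/80 (tight).
Since components is not tight, its dual is 0.
From A_Bᵀ y = c: 5·y_packaging + 1·y_pick-and-place = 46; 1·y_packaging + 2·y_pick-and-place = 24.5.
→ y_packaging = 7.5 and y_pick-and-place = 8.5.
Δz = y_packaging·Δb = 7.5 × (1) = 7.5, so new z* = 1182.5 + 7.5 = 1190.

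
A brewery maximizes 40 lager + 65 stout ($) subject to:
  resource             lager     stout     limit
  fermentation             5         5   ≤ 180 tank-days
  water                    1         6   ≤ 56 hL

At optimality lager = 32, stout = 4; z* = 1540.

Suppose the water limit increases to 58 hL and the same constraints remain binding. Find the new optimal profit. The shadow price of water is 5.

1550

Δb = 2, so new z* = 1540 + (5)·(2) = 1540 + 10 = 1550.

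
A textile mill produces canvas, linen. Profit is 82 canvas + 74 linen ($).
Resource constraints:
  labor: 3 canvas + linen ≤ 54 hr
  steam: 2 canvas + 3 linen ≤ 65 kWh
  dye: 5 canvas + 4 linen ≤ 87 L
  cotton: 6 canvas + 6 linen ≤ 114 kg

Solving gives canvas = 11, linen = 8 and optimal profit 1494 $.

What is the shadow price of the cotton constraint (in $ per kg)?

Binding: dye and cotton. Non-binding: labor (13 unused), steam (19 unused).
Slack constraints have shadow price 0 (complementary slackness).
From A_Bᵀ y = c: 5·y_dye + 6·y_cotton = 82; 4·y_dye + 6·y_cotton = 74.
→ y_dye = 8 and y_cotton = 7.
Shadow price of cotton = 7.

7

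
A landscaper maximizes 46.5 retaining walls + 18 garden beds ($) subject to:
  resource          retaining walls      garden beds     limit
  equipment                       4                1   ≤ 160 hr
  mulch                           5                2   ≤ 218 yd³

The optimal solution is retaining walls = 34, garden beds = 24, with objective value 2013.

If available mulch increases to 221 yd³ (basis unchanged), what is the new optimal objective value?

At the optimum: equipment uses 160 of 160 (binding); mulch uses 218 of 218 (binding).
The binding rows give the dual system: 4·y_equipment + 5·y_mulch = 46.5 and 1·y_equipment + 2·y_mulch = 18.
Solving: y_equipment = 1, y_mulch = 8.5.
Δz = y_mulch·Δb = 8.5 × (3) = 25.5, so new z* = 2013 + 25.5 = 2038.5.

2038.5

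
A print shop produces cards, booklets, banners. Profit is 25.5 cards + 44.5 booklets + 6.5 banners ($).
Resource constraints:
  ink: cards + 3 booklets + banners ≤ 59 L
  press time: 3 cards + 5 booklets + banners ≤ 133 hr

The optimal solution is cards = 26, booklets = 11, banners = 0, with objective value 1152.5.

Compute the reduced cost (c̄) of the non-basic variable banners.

Check each constraint at x*: ink 59/59 (tight); press time 133/133 (tight).
From A_Bᵀ y = c: 1·y_ink + 3·y_press time = 25.5; 3·y_ink + 5·y_press time = 44.5.
This yields shadow prices y_ink = 1.5, y_press time = 8.
Reduced cost of banners: c₃ − yᵀa₃ = 6.5 − (1.5·1 + 8·1) = 6.5 − 9.5 = -3.

-3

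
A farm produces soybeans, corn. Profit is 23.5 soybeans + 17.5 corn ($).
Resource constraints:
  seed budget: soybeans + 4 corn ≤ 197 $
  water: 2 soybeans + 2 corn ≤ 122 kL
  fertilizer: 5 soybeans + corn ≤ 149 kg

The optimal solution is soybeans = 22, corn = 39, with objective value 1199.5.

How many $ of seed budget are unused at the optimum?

19

seed budget used = 1·22 + 4·39 = 178; slack = 197 − 178 = 19.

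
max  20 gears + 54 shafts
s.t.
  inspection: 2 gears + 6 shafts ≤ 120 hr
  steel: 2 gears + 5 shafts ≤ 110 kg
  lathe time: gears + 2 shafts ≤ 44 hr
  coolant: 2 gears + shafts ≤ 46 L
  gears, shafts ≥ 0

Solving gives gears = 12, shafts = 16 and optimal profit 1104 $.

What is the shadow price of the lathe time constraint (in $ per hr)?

Binding: inspection and lathe time. Non-binding: steel (6 unused), coolant (6 unused).
By complementary slackness, y = 0 for the non-binding constraints.
From A_Bᵀ y = c: 2·y_inspection + 1·y_lathe time = 20; 6·y_inspection + 2·y_lathe time = 54.
→ y_inspection = 7 and y_lathe time = 6.
Shadow price of lathe time = 6.

6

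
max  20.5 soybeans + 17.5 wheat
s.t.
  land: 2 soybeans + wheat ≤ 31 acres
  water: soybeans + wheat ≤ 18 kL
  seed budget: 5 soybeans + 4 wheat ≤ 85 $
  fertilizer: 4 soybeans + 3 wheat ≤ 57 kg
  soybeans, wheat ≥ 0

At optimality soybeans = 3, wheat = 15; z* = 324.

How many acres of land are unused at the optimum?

10

land used = 2·3 + 1·15 = 21; slack = 31 − 21 = 10.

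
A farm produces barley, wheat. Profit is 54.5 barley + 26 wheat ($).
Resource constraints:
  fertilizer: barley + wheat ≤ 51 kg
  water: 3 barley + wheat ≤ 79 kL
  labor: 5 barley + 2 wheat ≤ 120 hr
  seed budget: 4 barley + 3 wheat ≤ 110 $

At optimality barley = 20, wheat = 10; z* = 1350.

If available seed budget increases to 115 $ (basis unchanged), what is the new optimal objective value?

1365

At the optimum: fertilizer uses 30 of 51 (slack = 21); water uses 70 of 79 (slack = 9); labor uses 120 of 120 (binding); seed budget uses 110 of 110 (binding).
Slack constraints have shadow price 0 (complementary slackness).
Dual feasibility on the basic columns requires 5·y_labor + 4·y_seed budget = 54.5, 2·y_labor + 3·y_seed budget = 26.
Solving: y_labor = 8.5, y_seed budget = 3.
Δz = y_seed budget·Δb = 3 × (5) = 15, so new z* = 1350 + 15 = 1365.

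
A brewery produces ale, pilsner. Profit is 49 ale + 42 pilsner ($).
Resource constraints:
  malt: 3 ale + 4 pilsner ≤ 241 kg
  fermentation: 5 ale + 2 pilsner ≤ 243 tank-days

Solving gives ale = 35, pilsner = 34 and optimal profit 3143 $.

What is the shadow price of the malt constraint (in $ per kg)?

At the optimum: malt uses 241 of 241 (binding); fermentation uses 243 of 243 (binding).
The binding rows give the dual system: 3·y_malt + 5·y_fermentation = 49 and 4·y_malt + 2·y_fermentation = 42.
→ y_malt = 8 and y_fermentation = 5.
Shadow price of malt = 8.

8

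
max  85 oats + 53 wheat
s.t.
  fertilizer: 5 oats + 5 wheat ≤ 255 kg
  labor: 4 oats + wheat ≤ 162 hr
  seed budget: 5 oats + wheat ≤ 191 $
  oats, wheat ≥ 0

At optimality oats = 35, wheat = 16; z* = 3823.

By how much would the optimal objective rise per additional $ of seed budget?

8

Binding: fertilizer and seed budget. Non-binding: labor (6 unused).
Slack constraints have shadow price 0 (complementary slackness).
From A_Bᵀ y = c: 5·y_fertilizer + 5·y_seed budget = 85; 5·y_fertilizer + 1·y_seed budget = 53.
→ y_fertilizer = 9 and y_seed budget = 8.
Shadow price of seed budget = 8.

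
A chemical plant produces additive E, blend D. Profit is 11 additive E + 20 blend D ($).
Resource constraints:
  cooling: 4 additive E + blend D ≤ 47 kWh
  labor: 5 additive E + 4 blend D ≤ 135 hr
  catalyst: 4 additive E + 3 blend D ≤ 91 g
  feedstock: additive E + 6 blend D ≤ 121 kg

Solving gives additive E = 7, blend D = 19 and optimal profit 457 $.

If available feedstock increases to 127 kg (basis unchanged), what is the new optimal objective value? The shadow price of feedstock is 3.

Δb = 6, so new z* = 457 + (3)·(6) = 457 + 18 = 475.

475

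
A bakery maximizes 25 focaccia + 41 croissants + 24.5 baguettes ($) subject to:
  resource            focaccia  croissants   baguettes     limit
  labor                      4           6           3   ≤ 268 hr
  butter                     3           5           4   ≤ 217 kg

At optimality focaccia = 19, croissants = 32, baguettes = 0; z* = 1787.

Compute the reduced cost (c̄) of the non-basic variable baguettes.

-6.5

At the optimum: labor uses 268 of 268 (binding); butter uses 217 of 217 (binding).
Dual feasibility on the basic columns requires 4·y_labor + 3·y_butter = 25, 6·y_labor + 5·y_butter = 41.
Solving: y_labor = 1, y_butter = 7.
Reduced cost of baguettes: c₃ − yᵀa₃ = 24.5 − (1·3 + 7·4) = 24.5 − 31 = -6.5.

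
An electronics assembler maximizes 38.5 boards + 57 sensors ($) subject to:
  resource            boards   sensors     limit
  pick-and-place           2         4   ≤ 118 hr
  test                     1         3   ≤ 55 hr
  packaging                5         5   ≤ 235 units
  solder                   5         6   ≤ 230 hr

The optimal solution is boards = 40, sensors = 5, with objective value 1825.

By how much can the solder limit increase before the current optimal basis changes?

Binding constraints: test, solder. The basis is B = [[1,3],[5,6]] with det -9.
Per unit increase in solder, x* moves by d = (0.3333, -0.1111).
The basis stays optimal until packaging becomes binding; allowable increase = 9 hr.

9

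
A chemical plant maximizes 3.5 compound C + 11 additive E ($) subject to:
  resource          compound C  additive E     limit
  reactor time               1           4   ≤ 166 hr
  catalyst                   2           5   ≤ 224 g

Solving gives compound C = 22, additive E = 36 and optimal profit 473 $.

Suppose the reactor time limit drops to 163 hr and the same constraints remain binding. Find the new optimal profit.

Both reactor time and catalyst are binding at x*.
The binding rows give the dual system: 1·y_reactor time + 2·y_catalyst = 3.5 and 4·y_reactor time + 5·y_catalyst = 11.
This yields shadow prices y_reactor time = 1.5, y_catalyst = 1.
Δz = y_reactor time·Δb = 1.5 × (-3) = -4.5, so new z* = 473 − 4.5 = 468.5.

468.5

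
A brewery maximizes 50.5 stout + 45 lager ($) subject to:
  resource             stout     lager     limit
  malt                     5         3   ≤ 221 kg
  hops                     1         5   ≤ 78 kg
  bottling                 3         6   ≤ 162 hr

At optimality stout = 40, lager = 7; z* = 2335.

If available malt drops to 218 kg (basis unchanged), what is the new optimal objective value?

At the optimum: malt uses 221 of 221 (binding); hops uses 75 of 78 (slack = 3); bottling uses 162 of 162 (binding).
Since hops is not tight, its dual is 0.
From A_Bᵀ y = c: 5·y_malt + 3·y_bottling = 50.5; 3·y_malt + 6·y_bottling = 45.
This yields shadow prices y_malt = 8, y_bottling = 3.5.
Δz = y_malt·Δb = 8 × (-3) = -24, so new z* = 2335 − 24 = 2311.

2311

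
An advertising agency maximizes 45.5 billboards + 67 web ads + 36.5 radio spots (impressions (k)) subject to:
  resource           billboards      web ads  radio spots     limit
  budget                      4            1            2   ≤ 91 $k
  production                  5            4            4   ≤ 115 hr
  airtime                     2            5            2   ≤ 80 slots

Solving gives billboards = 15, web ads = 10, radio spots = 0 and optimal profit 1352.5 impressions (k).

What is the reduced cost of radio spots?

Check each constraint at x*: budget 70/91 (slack 21); production 115/115 (tight); airtime 80/80 (tight).
Since budget is not tight, its dual is 0.
The binding rows give the dual system: 5·y_production + 2·y_airtime = 45.5 and 4·y_production + 5·y_airtime = 67.
→ y_production = 5.5 and y_airtime = 9.
Reduced cost of radio spots: c₃ − yᵀa₃ = 36.5 − (5.5·4 + 9·2) = 36.5 − 40 = -3.5.

-3.5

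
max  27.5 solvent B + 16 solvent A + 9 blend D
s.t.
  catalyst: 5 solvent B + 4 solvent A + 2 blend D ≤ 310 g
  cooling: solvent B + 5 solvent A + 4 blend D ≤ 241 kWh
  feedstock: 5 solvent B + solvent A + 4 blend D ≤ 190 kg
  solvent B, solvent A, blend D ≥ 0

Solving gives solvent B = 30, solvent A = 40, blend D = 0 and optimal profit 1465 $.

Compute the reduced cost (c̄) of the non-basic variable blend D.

Binding: catalyst and feedstock. Non-binding: cooling (11 unused).
Slack constraints have shadow price 0 (complementary slackness).
From A_Bᵀ y = c: 5·y_catalyst + 5·y_feedstock = 27.5; 4·y_catalyst + 1·y_feedstock = 16.
This yields shadow prices y_catalyst = 3.5, y_feedstock = 2.
Reduced cost of blend D: c₃ − yᵀa₃ = 9 − (3.5·2 + 2·4) = 9 − 15 = -6.

-6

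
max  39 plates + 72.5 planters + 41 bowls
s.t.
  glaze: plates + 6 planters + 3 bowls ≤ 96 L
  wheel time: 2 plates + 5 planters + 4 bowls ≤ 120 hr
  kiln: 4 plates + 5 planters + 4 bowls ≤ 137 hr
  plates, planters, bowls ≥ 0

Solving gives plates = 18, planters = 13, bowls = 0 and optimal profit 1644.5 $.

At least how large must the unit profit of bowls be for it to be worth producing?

49

Check each constraint at x*: glaze 96/96 (tight); wheel time 101/120 (slack 19); kiln 137/137 (tight).
Slack constraints have shadow price 0 (complementary slackness).
Dual feasibility on the basic columns requires 1·y_glaze + 4·y_kiln = 39, 6·y_glaze + 5·y_kiln = 72.5.
Solving: y_glaze = 5, y_kiln = 8.5.
bowls enters the basis when its profit ≥ yᵀa₃ = 5·3 + 8.5·4 = 49.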